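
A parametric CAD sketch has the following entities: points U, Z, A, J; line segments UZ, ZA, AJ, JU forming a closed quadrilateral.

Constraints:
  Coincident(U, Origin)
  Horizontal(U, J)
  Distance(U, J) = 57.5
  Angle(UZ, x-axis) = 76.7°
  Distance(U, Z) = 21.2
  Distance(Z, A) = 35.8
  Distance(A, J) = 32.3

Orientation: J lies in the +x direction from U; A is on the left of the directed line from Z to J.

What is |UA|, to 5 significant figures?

48.427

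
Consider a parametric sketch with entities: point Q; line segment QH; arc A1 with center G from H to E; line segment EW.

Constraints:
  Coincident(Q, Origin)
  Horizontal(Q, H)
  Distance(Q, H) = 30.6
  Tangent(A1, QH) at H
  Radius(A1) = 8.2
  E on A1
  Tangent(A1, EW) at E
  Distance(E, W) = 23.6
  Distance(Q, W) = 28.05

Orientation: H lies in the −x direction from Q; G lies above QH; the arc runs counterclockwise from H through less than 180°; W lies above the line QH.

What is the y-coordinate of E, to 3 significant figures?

4.36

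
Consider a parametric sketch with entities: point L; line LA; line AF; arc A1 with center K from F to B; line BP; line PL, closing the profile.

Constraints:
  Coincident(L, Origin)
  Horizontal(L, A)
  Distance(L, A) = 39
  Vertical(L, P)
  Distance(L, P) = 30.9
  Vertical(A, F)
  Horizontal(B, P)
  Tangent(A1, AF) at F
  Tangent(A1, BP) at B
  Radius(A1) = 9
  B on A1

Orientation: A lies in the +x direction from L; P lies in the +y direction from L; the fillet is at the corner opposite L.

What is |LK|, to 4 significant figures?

37.14

LP is vertical with |LP| = 30.9 and P on the +y side, so P = (0.000, 30.90). The virtual corner opposite L is at (39.00, 30.90). A1 meets AF tangentially, so KF is at right angles to AF and tangency of A1 to BP means the radius KB is perpendicular to BP, with radius 9.0, so the center K sits 9.0 in from both sides at K = (30.00, 21.90). Then |LK| = |K − L| = 37.14.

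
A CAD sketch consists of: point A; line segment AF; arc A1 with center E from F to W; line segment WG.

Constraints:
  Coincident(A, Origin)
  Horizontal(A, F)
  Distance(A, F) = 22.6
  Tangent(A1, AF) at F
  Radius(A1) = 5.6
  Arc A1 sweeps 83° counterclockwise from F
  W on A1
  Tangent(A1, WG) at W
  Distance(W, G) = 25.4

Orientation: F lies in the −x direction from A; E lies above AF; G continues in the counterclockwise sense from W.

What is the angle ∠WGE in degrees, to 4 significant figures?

12.43°

A is at the origin; A and F share the same y with |AF| = 22.6 and F on the −x side, so F = (-22.60, 0.000). Since A1 is tangent to AF there, EF ⟂ AF, so E = F + (0, 5.6) = (-22.60, 5.600). On A1, F sits at bearing -90° from E; an 83° counterclockwise sweep puts W at bearing -7°, so W = E + 5.6·(cos -7°, sin -7°) = (-17.04, 4.918). A1 meets WG tangentially, so EW is at right angles to WG, so WG runs along (−sin -7°, cos -7°); with |WG| = 25.4, G = (-13.95, 30.13). Then cos ∠WGE = GW·GE / (|GW||GE|), giving 12.43°.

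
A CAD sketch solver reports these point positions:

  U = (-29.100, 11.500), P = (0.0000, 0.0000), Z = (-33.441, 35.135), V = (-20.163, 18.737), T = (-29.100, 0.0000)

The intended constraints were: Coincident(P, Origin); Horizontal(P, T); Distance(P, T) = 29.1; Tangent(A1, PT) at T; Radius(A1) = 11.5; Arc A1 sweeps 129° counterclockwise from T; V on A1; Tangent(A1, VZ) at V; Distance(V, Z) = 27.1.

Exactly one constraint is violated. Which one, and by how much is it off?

Distance(V, Z) = 27.1 — off by 6.00.

P = (0.00, 0.00) ✓; P.y = 0.00, T.y = 0.00 ✓; |PT| = 29.10 ✓; ∠(UT, TP) = 90.00° ✓; |UT| = 11.50 ✓; bearing(U→V) − bearing(U→T) = 129.0° ✓; |UV| = 11.50 ✓; ∠(UV, VZ) = 90.00° ✓; |VZ| = 21.10 ✗.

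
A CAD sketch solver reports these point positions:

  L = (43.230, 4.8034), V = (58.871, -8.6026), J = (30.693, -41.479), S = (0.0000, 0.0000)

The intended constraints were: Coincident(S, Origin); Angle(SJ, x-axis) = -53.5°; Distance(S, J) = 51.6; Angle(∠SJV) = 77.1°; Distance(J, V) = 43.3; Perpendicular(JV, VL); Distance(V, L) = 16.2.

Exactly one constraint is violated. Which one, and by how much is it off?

Distance(V, L) = 16.2 — off by 4.40.

S = (0.00, 0.00) ✓; SJ at -53.50° ✓; |SJ| = 51.60 ✓; ∠SJV = 77.10° ✓; |JV| = 43.30 ✓; ∠(JV, VL) = 90.00° ✓; |VL| = 20.60 ✗.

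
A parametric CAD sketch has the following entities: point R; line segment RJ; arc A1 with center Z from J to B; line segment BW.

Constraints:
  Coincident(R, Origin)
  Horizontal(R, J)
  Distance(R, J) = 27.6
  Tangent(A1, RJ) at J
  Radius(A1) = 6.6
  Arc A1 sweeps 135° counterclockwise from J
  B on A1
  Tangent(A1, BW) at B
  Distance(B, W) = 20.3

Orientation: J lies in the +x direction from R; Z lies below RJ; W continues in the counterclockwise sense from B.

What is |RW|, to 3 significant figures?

45.2

R is at the origin; R and J share the same y with |RJ| = 27.6 and J on the +x side, so J = (27.6, 0.00). Since A1 is tangent to RJ there, ZJ ⟂ RJ, so Z = J + (0, -6.6) = (27.6, -6.60). On A1, J sits at bearing 90° from Z; a 135° counterclockwise sweep puts B at bearing 225°, so B = Z + 6.6·(cos 225°, sin 225°) = (22.9, -11.3). Tangency of A1 to BW means the radius ZB is perpendicular to BW, so BW runs along (−sin 225°, cos 225°); with |BW| = 20.3, W = (37.3, -25.6). Then |RW| = |W − R| = 45.2.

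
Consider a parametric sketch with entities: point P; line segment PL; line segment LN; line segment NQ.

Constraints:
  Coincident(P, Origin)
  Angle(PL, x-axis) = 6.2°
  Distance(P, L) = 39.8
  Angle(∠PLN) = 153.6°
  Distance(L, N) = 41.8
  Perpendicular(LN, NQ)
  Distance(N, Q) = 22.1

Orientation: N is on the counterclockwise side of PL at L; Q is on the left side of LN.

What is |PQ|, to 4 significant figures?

77.57

P is at the origin; PL runs at 6.2° with length 39.8, so L = 39.8·(cos 6.2°, sin 6.2°) = (39.57, 4.298). ∠PLN = 153.6°, so LN runs at 6.2° + (180° − 153.6°) = 32.60° from the x-axis; with |LN| = 41.8, N = L + 41.8·(cos 32.60°, sin 32.60°) = (74.78, 26.82). LN ⟂ NQ; with |NQ| = 22.1 on the left of LN, Q = N + 22.1·(-0.5388, 0.8425) = (62.87, 45.44). Then |PQ| = |Q − P| = 77.57.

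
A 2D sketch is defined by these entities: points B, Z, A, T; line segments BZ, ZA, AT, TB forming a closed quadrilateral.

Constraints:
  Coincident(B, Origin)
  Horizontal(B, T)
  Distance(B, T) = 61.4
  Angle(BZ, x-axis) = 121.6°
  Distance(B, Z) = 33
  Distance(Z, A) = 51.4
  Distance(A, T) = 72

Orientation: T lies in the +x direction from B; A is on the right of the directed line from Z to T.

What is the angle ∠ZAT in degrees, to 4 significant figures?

83.46°

Checks: BZ at 121.6° ✓; |ZA| = 51.40 ✓; |AT| = 72.00 ✓.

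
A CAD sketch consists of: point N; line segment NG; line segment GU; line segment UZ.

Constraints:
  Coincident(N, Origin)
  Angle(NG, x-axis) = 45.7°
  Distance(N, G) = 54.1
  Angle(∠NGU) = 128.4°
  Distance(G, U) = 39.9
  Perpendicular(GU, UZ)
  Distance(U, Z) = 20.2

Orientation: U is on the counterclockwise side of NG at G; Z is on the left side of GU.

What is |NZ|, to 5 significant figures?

76.783

N is at the origin; NG runs at 45.7° with length 54.1, so G = 54.1·(cos 45.7°, sin 45.7°) = (37.784, 38.719). ∠NGU = 128.4°, so GU runs at 45.7° + (180° − 128.4°) = 97.300° from the x-axis; with |GU| = 39.9, U = G + 39.9·(cos 97.300°, sin 97.300°) = (32.714, 78.296). GU is perpendicular to UZ; with |UZ| = 20.2 on the left of GU, Z = U + 20.2·(-0.99189, -0.12706) = (12.678, 75.729). Then |NZ| = |Z − N| = 76.783.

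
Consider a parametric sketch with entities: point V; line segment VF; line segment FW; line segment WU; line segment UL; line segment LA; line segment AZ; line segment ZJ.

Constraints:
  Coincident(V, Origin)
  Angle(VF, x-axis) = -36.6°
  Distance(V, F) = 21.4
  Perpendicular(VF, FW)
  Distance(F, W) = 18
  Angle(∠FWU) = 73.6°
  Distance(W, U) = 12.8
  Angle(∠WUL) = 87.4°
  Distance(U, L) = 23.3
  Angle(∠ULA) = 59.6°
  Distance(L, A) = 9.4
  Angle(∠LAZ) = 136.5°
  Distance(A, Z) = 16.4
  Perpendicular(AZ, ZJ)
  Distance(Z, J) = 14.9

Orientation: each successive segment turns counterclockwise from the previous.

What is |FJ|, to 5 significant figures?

20.800

V is at the origin; VF runs at -36.6° with length 21.4, so F = (17.180, -12.759). VF is perpendicular to FW, so FW runs at 53.400°; with |FW| = 18.0, W = (27.912, 1.6915). ∠FWU = 73.6° gives WU at 159.80° from the x-axis; with |WU| = 12.8, U = (15.900, 6.1113). ∠WUL = 87.4° gives UL at -107.60° from the x-axis; with |UL| = 23.3, L = (8.8544, -16.098). ∠ULA = 59.6° gives LA at 12.800° from the x-axis; with |LA| = 9.4, A = (18.021, -14.015). ∠LAZ = 136.5° gives AZ at 56.300° from the x-axis; with |AZ| = 16.4, Z = (27.120, -0.37142). AZ ⟂ ZJ, so ZJ runs at 146.30°; with |ZJ| = 14.9, J = (14.724, 7.8958). Then |FJ| = |J − F| = 20.800.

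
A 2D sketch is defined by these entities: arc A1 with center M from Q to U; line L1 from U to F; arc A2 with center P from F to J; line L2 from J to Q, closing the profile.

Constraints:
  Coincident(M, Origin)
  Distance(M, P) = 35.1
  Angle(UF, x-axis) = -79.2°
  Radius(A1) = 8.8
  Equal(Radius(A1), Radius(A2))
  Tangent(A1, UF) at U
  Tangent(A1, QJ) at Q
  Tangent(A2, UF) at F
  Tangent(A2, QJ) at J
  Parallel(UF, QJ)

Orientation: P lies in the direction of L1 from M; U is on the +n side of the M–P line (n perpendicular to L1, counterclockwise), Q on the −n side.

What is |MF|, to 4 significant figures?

36.19

Tangency of A1 to both parallel lines with radius 8.8 puts U and Q at M ± 8.8·n: U = (8.644, 1.649), Q = (-8.644, -1.649). Equal radii place F and J the same way about P: F = P + 8.8·n = (15.22, -32.83), J = P − 8.8·n = (-2.067, -36.13). Then |MF| = |F − M| = 36.19.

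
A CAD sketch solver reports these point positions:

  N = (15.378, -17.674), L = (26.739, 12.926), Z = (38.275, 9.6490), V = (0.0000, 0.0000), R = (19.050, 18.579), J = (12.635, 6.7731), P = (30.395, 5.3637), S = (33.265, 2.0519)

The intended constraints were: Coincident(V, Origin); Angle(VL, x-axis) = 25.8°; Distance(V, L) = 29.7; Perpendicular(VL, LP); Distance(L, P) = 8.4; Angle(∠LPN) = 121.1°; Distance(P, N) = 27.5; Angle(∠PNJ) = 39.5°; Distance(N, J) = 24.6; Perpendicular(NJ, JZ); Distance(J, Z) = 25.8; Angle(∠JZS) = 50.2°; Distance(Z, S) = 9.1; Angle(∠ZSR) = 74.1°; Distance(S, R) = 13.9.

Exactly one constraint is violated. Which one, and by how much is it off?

Distance(S, R) = 13.9 — off by 7.90.

V = (0.00, 0.00) ✓; VL at 25.80° ✓; |VL| = 29.70 ✓; ∠(VL, LP) = 90.00° ✓; |LP| = 8.400 ✓; ∠LPN = 121.1° ✓; |PN| = 27.50 ✓; ∠PNJ = 39.50° ✓; |NJ| = 24.60 ✓; ∠(NJ, JZ) = 90.00° ✓; |JZ| = 25.80 ✓; ∠JZS = 50.20° ✓; |ZS| = 9.100 ✓; ∠ZSR = 74.10° ✓; |SR| = 21.80 ✗.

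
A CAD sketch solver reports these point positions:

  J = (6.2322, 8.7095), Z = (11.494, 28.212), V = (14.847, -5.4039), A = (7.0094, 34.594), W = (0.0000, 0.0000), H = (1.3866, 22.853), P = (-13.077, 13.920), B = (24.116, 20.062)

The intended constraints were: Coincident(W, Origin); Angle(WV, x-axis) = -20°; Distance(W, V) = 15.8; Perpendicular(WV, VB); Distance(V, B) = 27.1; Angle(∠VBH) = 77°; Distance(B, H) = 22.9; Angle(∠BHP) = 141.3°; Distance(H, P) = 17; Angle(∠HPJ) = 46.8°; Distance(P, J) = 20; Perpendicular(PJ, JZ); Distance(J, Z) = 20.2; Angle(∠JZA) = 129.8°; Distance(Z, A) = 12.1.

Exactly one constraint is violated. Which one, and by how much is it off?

Distance(Z, A) = 12.1 — off by 4.30.

W = (0.00, 0.00) ✓; WV at -20.00° ✓; |WV| = 15.80 ✓; ∠(WV, VB) = 90.00° ✓; |VB| = 27.10 ✓; ∠VBH = 77.00° ✓; |BH| = 22.90 ✓; ∠BHP = 141.3° ✓; |HP| = 17.00 ✓; ∠HPJ = 46.80° ✓; |PJ| = 20.00 ✓; ∠(PJ, JZ) = 90.00° ✓; |JZ| = 20.20 ✓; ∠JZA = 129.8° ✓; |ZA| = 7.800 ✗.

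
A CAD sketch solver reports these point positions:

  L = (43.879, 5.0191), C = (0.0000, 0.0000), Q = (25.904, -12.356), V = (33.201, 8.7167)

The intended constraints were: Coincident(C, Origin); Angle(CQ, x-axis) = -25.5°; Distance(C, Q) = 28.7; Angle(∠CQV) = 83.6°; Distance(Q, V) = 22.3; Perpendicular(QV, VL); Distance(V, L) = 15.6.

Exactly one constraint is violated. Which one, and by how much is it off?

Distance(V, L) = 15.6 — off by 4.30.

C = (0.00, 0.00) ✓; CQ at -25.50° ✓; |CQ| = 28.70 ✓; ∠CQV = 83.60° ✓; |QV| = 22.30 ✓; ∠(QV, VL) = 90.00° ✓; |VL| = 11.30 ✗.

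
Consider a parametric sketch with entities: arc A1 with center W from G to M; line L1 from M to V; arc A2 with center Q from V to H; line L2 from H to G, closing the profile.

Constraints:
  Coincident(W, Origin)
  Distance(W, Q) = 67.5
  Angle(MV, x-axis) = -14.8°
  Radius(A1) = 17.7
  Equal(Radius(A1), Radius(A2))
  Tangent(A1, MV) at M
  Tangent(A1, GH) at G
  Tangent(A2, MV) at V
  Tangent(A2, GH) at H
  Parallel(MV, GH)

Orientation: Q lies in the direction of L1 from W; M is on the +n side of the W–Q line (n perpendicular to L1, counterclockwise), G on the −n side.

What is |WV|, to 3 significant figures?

69.8

Tangency of A1 to both parallel lines with radius 17.7 puts M and G at W ± 17.7·n: M = (4.52, 17.1), G = (-4.52, -17.1). Equal radii place V and H the same way about Q: V = Q + 17.7·n = (69.8, -0.130), H = Q − 17.7·n = (60.7, -34.4). Then |WV| = |V − W| = 69.8.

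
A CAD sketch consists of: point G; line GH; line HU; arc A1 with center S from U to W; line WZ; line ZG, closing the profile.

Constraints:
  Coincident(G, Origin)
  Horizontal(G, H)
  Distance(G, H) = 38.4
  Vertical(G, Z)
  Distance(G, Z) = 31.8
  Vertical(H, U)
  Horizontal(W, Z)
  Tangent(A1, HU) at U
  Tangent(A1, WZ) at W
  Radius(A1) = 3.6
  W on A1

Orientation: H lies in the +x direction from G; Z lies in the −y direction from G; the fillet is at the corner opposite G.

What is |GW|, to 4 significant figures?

47.14

G is at the origin; G and H share the same y with |GH| = 38.4 and H on the +x side, so H = (38.40, 0.000). GZ is vertical with |GZ| = 31.8 and Z on the −y side, so Z = (0.000, -31.80). The virtual corner opposite G is at (38.40, -31.80). A1 meets HU tangentially, so SU is at right angles to HU and A1 meets WZ tangentially, so SW is at right angles to WZ, with radius 3.6, so the center S sits 3.6 in from both sides at S = (34.80, -28.20). That places the tangent points at U = (38.40, -28.20) on HU and W = (34.80, -31.80) on WZ. Then |GW| = |W − G| = 47.14.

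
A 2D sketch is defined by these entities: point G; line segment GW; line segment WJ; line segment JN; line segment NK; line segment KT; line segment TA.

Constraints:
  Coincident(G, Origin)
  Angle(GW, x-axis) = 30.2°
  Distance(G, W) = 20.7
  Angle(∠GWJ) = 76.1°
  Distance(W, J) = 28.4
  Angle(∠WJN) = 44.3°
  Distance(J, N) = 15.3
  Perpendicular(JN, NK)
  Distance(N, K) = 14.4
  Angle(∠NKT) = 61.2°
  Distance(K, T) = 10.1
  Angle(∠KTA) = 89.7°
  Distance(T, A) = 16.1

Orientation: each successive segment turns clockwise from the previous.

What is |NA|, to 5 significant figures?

4.6469

G is at the origin; GW runs at 30.2° with length 20.7, so W = (17.890, 10.413). ∠GWJ = 76.1° gives WJ at -73.700° from the x-axis; with |WJ| = 28.4, J = (25.861, -16.846). ∠WJN = 44.3° gives JN at 150.60° from the x-axis; with |JN| = 15.3, N = (12.532, -9.3351). JN ⟂ NK, so NK runs at 60.600°; with |NK| = 14.4, K = (19.601, 3.2103). ∠NKT = 61.2° gives KT at -58.200° from the x-axis; with |KT| = 10.1, T = (24.923, -5.3736). ∠KTA = 89.7° gives TA at -148.50° from the x-axis; with |TA| = 16.1, A = (11.196, -13.786). Then |NA| = |A − N| = 4.6469.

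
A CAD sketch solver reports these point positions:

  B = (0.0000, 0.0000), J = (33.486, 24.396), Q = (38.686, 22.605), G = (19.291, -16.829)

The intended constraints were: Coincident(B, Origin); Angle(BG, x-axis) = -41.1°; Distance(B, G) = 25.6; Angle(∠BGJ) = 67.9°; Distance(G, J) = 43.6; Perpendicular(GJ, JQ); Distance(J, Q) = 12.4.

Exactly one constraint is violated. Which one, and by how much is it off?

Distance(J, Q) = 12.4 — off by 6.90.

B = (0.00, 0.00) ✓; BG at -41.10° ✓; |BG| = 25.60 ✓; ∠BGJ = 67.90° ✓; |GJ| = 43.60 ✓; ∠(GJ, JQ) = 90.00° ✓; |JQ| = 5.500 ✗.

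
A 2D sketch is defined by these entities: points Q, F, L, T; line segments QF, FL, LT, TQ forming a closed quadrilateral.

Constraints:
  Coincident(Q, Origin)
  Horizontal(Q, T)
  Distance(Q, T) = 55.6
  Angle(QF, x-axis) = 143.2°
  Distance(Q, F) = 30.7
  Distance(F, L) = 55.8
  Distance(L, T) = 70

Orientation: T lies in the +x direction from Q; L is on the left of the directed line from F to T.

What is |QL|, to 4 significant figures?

59.34

Checks: |FL| = 55.80 ✓; |LT| = 70.00 ✓.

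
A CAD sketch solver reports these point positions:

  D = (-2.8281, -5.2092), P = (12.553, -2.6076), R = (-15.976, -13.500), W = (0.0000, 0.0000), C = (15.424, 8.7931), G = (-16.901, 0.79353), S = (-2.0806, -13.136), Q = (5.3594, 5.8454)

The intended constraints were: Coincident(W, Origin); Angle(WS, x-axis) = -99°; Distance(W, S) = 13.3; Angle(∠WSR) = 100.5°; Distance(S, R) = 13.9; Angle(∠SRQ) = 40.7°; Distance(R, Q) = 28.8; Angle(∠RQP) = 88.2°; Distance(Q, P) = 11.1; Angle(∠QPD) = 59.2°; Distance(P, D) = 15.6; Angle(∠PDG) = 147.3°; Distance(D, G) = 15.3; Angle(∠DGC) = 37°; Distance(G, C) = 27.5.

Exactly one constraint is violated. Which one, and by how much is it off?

Distance(G, C) = 27.5 — off by 5.80.

W = (0.00, 0.00) ✓; WS at -99.00° ✓; |WS| = 13.30 ✓; ∠WSR = 100.5° ✓; |SR| = 13.90 ✓; ∠SRQ = 40.70° ✓; |RQ| = 28.80 ✓; ∠RQP = 88.20° ✓; |QP| = 11.10 ✓; ∠QPD = 59.20° ✓; |PD| = 15.60 ✓; ∠PDG = 147.3° ✓; |DG| = 15.30 ✓; ∠DGC = 37.00° ✓; |GC| = 33.30 ✗.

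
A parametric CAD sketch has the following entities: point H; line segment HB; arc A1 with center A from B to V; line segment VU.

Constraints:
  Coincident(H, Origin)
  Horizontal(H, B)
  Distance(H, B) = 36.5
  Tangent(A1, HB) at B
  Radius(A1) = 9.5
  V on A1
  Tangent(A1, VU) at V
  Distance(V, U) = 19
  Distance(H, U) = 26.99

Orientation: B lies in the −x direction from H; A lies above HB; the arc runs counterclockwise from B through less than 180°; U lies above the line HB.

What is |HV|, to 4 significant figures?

28.90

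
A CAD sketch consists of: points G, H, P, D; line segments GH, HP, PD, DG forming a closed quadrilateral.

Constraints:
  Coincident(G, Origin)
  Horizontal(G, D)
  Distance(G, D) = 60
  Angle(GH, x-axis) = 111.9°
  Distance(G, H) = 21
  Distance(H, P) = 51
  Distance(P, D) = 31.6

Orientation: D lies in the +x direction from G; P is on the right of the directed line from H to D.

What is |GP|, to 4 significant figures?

33.98

G is at the origin; G and D share the same y with |GD| = 60.0 and D in +x, so D = (60.0, 0). GH runs at 111.9° with |GH| = 21.0, so H = (-7.833, 19.48). P is determined by |HP| = 51.0 and |PD| = 31.6 together: it lies at the intersection of circle(H, 51.0) and circle(D, 31.6). With |HD| = 70.58, the foot of the radical line on HD is 46.64 from H and the perpendicular offset is √(51.0² − 46.64²) = 20.63. Taking the right-of-HD solution: P = (31.30, -13.22).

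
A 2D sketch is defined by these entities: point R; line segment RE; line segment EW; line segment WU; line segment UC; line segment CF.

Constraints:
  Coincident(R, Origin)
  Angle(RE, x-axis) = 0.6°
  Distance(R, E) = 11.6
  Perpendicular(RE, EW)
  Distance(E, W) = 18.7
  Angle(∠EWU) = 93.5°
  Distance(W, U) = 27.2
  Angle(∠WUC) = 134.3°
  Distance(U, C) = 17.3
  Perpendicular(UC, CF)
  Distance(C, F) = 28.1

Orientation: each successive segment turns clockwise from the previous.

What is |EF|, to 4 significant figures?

24.30

R is at the origin; RE runs at 0.6° with length 11.6, so E = (11.60, 0.1215). The perpendicularity gives EW at right angles to RE, so EW runs at -89.40°; with |EW| = 18.7, W = (11.80, -18.58). ∠EWU = 93.5° gives WU at -175.9° from the x-axis; with |WU| = 27.2, U = (-15.34, -20.52). ∠WUC = 134.3° gives UC at 138.4° from the x-axis; with |UC| = 17.3, C = (-28.27, -9.036). UC ⟂ CF, so CF runs at 48.40°; with |CF| = 28.1, F = (-9.616, 11.98). Then |EF| = |F − E| = 24.30.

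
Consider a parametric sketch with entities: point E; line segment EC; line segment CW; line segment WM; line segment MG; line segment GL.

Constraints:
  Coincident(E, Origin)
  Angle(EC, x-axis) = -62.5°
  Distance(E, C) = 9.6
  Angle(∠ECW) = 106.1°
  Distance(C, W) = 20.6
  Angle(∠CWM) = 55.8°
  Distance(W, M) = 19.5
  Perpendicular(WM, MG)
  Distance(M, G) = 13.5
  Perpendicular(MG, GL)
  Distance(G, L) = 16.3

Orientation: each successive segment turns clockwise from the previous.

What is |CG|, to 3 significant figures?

8.68

E is at the origin; EC runs at -62.5° with length 9.6, so C = (4.43, -8.52). ∠ECW = 106.1° gives CW at -136° from the x-axis; with |CW| = 20.6, W = (-10.5, -22.7). ∠CWM = 55.8° gives WM at 99.4° from the x-axis; with |WM| = 19.5, M = (-13.7, -3.48). WM ⟂ MG, so MG runs at 9.40°; with |MG| = 13.5, G = (-0.351, -1.28). Then |CG| = |G − C| = 8.68.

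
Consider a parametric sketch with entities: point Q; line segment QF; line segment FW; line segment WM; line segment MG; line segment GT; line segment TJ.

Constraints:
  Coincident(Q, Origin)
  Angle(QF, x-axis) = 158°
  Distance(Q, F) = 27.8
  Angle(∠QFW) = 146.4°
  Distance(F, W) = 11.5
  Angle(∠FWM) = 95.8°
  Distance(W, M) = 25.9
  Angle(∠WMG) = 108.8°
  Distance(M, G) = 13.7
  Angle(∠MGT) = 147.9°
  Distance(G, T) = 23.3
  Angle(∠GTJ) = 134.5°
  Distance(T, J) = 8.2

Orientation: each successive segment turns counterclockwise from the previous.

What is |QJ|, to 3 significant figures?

7.25

Q is at the origin; QF runs at 158.0° with length 27.8, so F = (-25.8, 10.4). ∠QFW = 146.4° gives FW at -168° from the x-axis; with |FW| = 11.5, W = (-37.0, 8.10). ∠FWM = 95.8° gives WM at -84.2° from the x-axis; with |WM| = 25.9, M = (-34.4, -17.7). ∠WMG = 108.8° gives MG at -13.0° from the x-axis; with |MG| = 13.7, G = (-21.1, -20.7). ∠MGT = 147.9° gives GT at 19.1° from the x-axis; with |GT| = 23.3, T = (0.943, -13.1). ∠GTJ = 134.5° gives TJ at 64.6° from the x-axis; with |TJ| = 8.2, J = (4.46, -5.72). Then |QJ| = |J − Q| = 7.25.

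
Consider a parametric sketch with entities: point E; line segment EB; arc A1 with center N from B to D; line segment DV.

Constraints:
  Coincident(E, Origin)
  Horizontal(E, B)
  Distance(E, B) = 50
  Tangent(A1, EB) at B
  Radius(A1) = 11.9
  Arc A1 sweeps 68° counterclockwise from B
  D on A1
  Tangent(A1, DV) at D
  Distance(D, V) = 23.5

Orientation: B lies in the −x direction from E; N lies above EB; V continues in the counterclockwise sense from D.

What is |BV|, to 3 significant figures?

35.3

E is at the origin; EB is horizontal with |EB| = 50.0 and B on the −x side, so B = (-50.0, 0.00). The tangent condition forces NB to be normal to EB, so N = B + (0, 11.9) = (-50.0, 11.9). On A1, B sits at bearing -90° from N; a 68° counterclockwise sweep puts D at bearing -22°, so D = N + 11.9·(cos -22°, sin -22°) = (-39.0, 7.44). A1 meets DV tangentially, so ND is at right angles to DV, so DV runs along (−sin -22°, cos -22°); with |DV| = 23.5, V = (-30.2, 29.2). Then |BV| = |V − B| = 35.3.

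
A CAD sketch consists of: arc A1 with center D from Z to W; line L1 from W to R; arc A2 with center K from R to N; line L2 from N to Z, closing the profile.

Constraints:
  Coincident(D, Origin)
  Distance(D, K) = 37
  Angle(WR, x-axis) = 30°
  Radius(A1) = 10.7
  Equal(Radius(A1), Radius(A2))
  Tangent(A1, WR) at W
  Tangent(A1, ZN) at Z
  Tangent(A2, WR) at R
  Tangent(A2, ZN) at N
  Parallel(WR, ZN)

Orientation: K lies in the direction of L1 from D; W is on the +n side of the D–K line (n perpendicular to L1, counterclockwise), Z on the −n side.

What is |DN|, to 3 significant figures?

38.5

The slot axis is L1's direction at 30.0°, so u = (cos 30.0°, sin 30.0°) = (0.866, 0.500) and n = (−sin 30.0°, cos 30.0°) = (-0.500, 0.866). D is at the origin and K lies 37.0 along u from D, so K = 37.0·u = (32.0, 18.5). Tangency of A1 to both parallel lines with radius 10.7 puts W and Z at D ± 10.7·n: W = (-5.35, 9.27), Z = (5.35, -9.27). Equal radii place R and N the same way about K: R = K + 10.7·n = (26.7, 27.8), N = K − 10.7·n = (37.4, 9.23). Then |DN| = |N − D| = 38.5.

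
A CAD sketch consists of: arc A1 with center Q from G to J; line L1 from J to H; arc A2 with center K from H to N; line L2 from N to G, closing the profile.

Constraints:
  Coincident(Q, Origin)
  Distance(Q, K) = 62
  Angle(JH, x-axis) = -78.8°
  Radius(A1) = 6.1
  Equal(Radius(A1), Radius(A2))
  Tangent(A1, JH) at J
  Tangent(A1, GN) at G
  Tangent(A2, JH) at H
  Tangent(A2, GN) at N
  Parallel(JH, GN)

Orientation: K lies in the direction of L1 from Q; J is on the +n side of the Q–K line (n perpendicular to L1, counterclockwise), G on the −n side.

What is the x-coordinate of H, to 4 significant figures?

18.03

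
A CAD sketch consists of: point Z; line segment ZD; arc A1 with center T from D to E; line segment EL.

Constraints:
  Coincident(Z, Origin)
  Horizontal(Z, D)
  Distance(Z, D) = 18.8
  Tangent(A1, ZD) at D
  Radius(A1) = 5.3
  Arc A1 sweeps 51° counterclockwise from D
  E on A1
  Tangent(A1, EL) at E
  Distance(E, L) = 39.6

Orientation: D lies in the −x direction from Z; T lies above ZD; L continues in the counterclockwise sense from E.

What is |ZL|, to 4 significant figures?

34.30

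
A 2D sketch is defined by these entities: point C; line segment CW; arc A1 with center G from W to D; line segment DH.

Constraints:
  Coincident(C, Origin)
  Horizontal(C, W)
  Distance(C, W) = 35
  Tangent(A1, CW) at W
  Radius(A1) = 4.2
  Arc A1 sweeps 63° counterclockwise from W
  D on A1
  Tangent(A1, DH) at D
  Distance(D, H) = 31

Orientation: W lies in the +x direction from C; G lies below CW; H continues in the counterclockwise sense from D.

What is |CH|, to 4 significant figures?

34.50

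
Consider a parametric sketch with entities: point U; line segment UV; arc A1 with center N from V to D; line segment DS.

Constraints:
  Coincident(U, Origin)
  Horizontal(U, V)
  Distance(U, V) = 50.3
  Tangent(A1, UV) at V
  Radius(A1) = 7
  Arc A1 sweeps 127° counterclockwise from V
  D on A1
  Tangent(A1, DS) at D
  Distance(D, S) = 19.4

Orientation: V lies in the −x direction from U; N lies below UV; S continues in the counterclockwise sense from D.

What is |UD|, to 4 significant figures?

57.00

U is at the origin; UV is horizontal with |UV| = 50.3 and V on the −x side, so V = (-50.30, 0.000). Tangency of A1 to UV means the radius NV is perpendicular to UV, so N = V + (0, -7) = (-50.30, -7.000). On A1, V sits at bearing 90° from N; a 127° counterclockwise sweep puts D at bearing 217°, so D = N + 7.0·(cos 217°, sin 217°) = (-55.89, -11.21). Then |UD| = |D − U| = 57.00.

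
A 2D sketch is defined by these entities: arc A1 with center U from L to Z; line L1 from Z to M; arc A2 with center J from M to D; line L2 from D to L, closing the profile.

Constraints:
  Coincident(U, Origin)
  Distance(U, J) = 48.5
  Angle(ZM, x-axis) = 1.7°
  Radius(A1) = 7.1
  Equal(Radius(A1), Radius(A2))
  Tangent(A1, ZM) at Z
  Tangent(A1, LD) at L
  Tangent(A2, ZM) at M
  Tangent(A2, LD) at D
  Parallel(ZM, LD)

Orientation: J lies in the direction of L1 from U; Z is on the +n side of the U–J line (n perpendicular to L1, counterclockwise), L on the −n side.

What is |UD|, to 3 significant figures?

49.0

The slot axis is L1's direction at 1.7°, so u = (cos 1.7°, sin 1.7°) = (1.00, 0.0297) and n = (−sin 1.7°, cos 1.7°) = (-0.0297, 1.00). U is at the origin and J lies 48.5 along u from U, so J = 48.5·u = (48.5, 1.44). Tangency of A1 to both parallel lines with radius 7.1 puts Z and L at U ± 7.1·n: Z = (-0.211, 7.10), L = (0.211, -7.10). Equal radii place M and D the same way about J: M = J + 7.1·n = (48.3, 8.54), D = J − 7.1·n = (48.7, -5.66). Then |UD| = |D − U| = 49.0.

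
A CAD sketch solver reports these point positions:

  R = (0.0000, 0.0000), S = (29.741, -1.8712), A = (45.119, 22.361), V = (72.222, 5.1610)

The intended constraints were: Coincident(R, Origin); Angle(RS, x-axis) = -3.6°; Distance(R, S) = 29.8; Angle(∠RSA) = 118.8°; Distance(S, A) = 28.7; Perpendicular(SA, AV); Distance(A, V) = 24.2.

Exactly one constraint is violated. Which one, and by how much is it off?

Distance(A, V) = 24.2 — off by 7.90.

R = (0.00, 0.00) ✓; RS at -3.600° ✓; |RS| = 29.80 ✓; ∠RSA = 118.8° ✓; |SA| = 28.70 ✓; ∠(SA, AV) = 90.00° ✓; |AV| = 32.10 ✗.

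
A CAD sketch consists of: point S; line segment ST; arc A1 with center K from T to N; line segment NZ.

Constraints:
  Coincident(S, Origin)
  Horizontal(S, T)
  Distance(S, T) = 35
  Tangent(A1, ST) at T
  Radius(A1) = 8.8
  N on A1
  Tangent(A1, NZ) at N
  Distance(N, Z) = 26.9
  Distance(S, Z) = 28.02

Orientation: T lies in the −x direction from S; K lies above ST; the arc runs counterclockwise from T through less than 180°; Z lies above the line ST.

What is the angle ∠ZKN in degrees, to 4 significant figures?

71.89°

S is at the origin; ST is horizontal with |ST| = 35.0 and T on the −x side, so T = (-35.00, 0.000). Since A1 is tangent to ST there, KT ⟂ ST, so K = T + (0, 8.8) = (-35.00, 8.800). Since KN ⟂ NZ (tangency), |KZ| = √(8.8² + 26.9²) = 28.30 regardless of where N sits on A1. So Z lies on both circle(S, 28.02) and circle(K, 28.30); the above-ST intersection is Z = (-12.01, 25.31). N is the foot of the tangent from Z: N = (-27.90, 3.604).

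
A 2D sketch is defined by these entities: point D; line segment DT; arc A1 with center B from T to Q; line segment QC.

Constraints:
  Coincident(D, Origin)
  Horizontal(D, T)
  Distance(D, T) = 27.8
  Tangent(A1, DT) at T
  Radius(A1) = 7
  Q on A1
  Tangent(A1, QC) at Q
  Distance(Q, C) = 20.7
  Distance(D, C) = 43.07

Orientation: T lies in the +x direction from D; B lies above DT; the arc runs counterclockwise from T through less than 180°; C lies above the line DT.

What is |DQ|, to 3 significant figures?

35.6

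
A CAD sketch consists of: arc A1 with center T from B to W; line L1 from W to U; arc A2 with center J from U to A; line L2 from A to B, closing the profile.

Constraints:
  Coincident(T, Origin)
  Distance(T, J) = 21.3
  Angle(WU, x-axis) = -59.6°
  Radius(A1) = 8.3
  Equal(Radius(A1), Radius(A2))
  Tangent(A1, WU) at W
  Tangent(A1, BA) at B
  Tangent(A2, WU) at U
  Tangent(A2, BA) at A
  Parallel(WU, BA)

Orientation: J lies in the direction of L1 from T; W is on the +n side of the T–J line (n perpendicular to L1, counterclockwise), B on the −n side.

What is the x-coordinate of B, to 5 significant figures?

-7.1589

The slot axis is L1's direction at -59.6°, so u = (cos -59.6°, sin -59.6°) = (0.50603, -0.86251) and n = (−sin -59.6°, cos -59.6°) = (0.86251, 0.50603). T is at the origin and J lies 21.3 along u from T, so J = 21.3·u = (10.779, -18.372). Tangency of A1 to both parallel lines with radius 8.3 puts W and B at T ± 8.3·n: W = (7.1589, 4.2001), B = (-7.1589, -4.2001). So B.x = -7.1589.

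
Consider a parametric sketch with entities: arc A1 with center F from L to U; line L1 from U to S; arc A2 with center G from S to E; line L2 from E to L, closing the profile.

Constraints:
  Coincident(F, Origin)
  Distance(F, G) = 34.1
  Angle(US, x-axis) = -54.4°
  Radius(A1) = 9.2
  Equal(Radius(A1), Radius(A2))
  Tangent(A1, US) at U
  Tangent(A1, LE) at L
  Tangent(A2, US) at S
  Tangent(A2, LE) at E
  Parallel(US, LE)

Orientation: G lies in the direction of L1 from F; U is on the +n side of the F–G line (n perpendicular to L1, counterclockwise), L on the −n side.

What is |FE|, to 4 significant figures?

35.32

The slot axis is L1's direction at -54.4°, so u = (cos -54.4°, sin -54.4°) = (0.5821, -0.8131) and n = (−sin -54.4°, cos -54.4°) = (0.8131, 0.5821). F is at the origin and G lies 34.1 along u from F, so G = 34.1·u = (19.85, -27.73). Tangency of A1 to both parallel lines with radius 9.2 puts U and L at F ± 9.2·n: U = (7.481, 5.356), L = (-7.481, -5.356). Equal radii place S and E the same way about G: S = G + 9.2·n = (27.33, -22.37), E = G − 9.2·n = (12.37, -33.08). Then |FE| = |E − F| = 35.32.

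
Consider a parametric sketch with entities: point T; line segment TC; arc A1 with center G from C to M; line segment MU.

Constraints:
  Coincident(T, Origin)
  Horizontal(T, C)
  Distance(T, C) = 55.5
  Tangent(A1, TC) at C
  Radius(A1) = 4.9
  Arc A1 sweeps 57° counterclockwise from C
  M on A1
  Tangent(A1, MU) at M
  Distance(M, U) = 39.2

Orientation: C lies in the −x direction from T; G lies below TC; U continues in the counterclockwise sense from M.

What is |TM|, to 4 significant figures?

59.65

T is at the origin; TC is horizontal with |TC| = 55.5 and C on the −x side, so C = (-55.50, 0.000). Tangency of A1 to TC means the radius GC is perpendicular to TC, so G = C + (0, -4.9) = (-55.50, -4.900). On A1, C sits at bearing 90° from G; a 57° counterclockwise sweep puts M at bearing 147°, so M = G + 4.9·(cos 147°, sin 147°) = (-59.61, -2.231). Then |TM| = |M − T| = 59.65.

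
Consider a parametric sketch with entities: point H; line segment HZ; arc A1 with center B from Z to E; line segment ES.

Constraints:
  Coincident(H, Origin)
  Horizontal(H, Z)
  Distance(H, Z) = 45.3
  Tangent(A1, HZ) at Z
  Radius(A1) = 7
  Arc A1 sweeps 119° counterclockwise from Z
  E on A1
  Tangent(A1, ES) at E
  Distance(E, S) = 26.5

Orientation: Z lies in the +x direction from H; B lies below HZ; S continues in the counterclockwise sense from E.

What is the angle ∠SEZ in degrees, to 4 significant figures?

120.5°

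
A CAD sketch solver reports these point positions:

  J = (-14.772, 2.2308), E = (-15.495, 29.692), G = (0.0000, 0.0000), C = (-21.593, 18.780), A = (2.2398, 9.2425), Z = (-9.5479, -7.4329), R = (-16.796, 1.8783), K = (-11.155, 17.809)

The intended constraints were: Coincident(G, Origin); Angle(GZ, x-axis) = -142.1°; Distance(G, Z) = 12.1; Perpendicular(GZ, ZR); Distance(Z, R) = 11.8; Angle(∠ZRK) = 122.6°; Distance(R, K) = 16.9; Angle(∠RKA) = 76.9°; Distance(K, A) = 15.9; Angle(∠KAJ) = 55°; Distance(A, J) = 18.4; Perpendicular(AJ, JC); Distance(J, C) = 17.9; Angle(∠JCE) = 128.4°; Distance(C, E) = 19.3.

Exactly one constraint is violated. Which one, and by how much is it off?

Distance(C, E) = 19.3 — off by 6.80.

G = (0.00, 0.00) ✓; GZ at -142.1° ✓; |GZ| = 12.10 ✓; ∠(GZ, ZR) = 90.00° ✓; |ZR| = 11.80 ✓; ∠ZRK = 122.6° ✓; |RK| = 16.90 ✓; ∠RKA = 76.90° ✓; |KA| = 15.90 ✓; ∠KAJ = 55.00° ✓; |AJ| = 18.40 ✓; ∠(AJ, JC) = 90.00° ✓; |JC| = 17.90 ✓; ∠JCE = 128.4° ✓; |CE| = 12.50 ✗.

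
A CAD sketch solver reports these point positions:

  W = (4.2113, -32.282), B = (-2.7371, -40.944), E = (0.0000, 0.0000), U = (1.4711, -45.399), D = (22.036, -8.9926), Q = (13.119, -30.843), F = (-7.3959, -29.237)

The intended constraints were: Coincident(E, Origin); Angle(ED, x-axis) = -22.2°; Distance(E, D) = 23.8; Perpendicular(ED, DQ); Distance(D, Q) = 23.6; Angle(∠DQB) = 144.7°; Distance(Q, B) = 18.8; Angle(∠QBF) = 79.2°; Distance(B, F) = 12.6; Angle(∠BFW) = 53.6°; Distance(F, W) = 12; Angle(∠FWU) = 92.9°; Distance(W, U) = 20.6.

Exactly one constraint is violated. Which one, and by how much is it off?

Distance(W, U) = 20.6 — off by 7.20.

E = (0.00, 0.00) ✓; ED at -22.20° ✓; |ED| = 23.80 ✓; ∠(ED, DQ) = 90.00° ✓; |DQ| = 23.60 ✓; ∠DQB = 144.7° ✓; |QB| = 18.80 ✓; ∠QBF = 79.20° ✓; |BF| = 12.60 ✓; ∠BFW = 53.60° ✓; |FW| = 12.00 ✓; ∠FWU = 92.90° ✓; |WU| = 13.40 ✗.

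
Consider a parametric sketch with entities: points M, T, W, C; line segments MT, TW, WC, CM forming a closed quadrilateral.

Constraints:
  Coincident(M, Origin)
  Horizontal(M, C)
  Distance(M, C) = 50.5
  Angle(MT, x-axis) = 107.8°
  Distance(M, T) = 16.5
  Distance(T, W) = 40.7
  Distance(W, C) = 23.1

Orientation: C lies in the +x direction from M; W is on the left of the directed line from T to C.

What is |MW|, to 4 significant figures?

39.75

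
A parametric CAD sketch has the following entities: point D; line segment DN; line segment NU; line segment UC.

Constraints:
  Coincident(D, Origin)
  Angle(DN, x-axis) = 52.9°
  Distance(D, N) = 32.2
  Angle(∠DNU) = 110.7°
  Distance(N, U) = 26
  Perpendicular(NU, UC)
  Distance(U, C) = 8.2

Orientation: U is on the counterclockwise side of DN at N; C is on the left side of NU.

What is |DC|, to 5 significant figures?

43.335

D is at the origin; DN runs at 52.9° with length 32.2, so N = 32.2·(cos 52.9°, sin 52.9°) = (19.423, 25.682). ∠DNU = 110.7°, so NU runs at 52.9° + (180° − 110.7°) = 122.20° from the x-axis; with |NU| = 26.0, U = N + 26.0·(cos 122.20°, sin 122.20°) = (5.5685, 47.683). NU ⟂ UC; with |UC| = 8.2 on the left of NU, C = U + 8.2·(-0.84619, -0.53288) = (-1.3703, 43.314). Then |DC| = |C − D| = 43.335.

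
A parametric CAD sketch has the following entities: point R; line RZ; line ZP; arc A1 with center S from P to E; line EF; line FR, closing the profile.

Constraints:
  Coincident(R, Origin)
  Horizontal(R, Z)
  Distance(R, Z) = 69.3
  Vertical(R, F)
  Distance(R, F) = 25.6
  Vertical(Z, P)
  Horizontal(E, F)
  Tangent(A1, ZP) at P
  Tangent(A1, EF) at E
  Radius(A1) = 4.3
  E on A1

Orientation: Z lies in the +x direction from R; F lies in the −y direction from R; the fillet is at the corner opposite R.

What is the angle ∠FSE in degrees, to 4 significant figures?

86.22°

R is at the origin; R and Z share the same y with |RZ| = 69.3 and Z on the +x side, so Z = (69.30, 0.000). R and F share the same x with |RF| = 25.6 and F on the −y side, so F = (0.000, -25.60). The virtual corner opposite R is at (69.30, -25.60). Tangency of A1 to ZP means the radius SP is perpendicular to ZP and tangency of A1 to EF means the radius SE is perpendicular to EF, with radius 4.3, so the center S sits 4.3 in from both sides at S = (65.00, -21.30). That places the tangent points at P = (69.30, -21.30) on ZP and E = (65.00, -25.60) on EF. Then cos ∠FSE = SF·SE / (|SF||SE|), giving 86.22°.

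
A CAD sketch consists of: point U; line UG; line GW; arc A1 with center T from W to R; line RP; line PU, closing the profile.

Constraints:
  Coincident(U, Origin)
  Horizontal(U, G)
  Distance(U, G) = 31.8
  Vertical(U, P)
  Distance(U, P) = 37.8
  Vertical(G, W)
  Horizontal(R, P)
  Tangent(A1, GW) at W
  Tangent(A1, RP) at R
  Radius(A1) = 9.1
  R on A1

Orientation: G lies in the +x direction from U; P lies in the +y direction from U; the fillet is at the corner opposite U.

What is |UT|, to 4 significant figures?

36.59

UP is vertical with |UP| = 37.8 and P on the +y side, so P = (0.000, 37.80). The virtual corner opposite U is at (31.80, 37.80). Tangency of A1 to GW means the radius TW is perpendicular to GW and since A1 is tangent to RP there, TR ⟂ RP, with radius 9.1, so the center T sits 9.1 in from both sides at T = (22.70, 28.70). Then |UT| = |T − U| = 36.59.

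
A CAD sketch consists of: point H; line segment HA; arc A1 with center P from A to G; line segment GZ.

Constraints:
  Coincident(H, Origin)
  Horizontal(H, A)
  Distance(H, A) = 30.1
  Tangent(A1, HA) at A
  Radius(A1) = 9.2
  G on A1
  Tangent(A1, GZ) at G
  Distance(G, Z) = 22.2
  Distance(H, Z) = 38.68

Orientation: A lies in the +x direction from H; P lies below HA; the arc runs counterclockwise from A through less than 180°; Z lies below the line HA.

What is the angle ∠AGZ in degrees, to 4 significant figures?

133.6°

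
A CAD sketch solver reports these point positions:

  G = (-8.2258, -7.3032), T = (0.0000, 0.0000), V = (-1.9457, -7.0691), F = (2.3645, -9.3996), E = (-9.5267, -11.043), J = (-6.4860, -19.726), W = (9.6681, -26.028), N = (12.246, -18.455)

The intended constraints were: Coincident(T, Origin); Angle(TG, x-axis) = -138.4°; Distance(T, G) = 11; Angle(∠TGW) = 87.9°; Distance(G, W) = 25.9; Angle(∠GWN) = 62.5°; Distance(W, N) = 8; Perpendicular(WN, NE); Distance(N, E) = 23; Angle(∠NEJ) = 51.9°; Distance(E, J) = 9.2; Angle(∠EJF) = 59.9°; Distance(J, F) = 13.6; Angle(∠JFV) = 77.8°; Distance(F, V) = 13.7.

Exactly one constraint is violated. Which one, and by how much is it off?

Distance(F, V) = 13.7 — off by 8.80.

T = (0.00, 0.00) ✓; TG at -138.4° ✓; |TG| = 11.00 ✓; ∠TGW = 87.90° ✓; |GW| = 25.90 ✓; ∠GWN = 62.50° ✓; |WN| = 8.000 ✓; ∠(WN, NE) = 90.00° ✓; |NE| = 23.00 ✓; ∠NEJ = 51.90° ✓; |EJ| = 9.200 ✓; ∠EJF = 59.90° ✓; |JF| = 13.60 ✓; ∠JFV = 77.80° ✓; |FV| = 4.900 ✗.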